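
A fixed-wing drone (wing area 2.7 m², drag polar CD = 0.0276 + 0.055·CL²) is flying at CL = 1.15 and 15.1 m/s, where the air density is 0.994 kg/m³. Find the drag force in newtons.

D = 30.7 N

CD = 0.0276 + 0.055 × 1.15² = 0.1003
D = ½ρv²S·CD = ½ × 0.994 × 15.1² × 2.7 × 0.1003 = 30.7 N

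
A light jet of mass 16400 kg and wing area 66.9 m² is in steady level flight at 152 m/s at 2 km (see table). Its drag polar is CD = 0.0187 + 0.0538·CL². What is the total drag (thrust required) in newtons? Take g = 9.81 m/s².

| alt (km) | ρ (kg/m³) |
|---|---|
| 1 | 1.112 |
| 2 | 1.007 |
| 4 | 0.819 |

At 2 km, from the table: ρ = 1.007 kg/m³.
Level flight ⇒ L = W = m·g = 16400 × 9.81 = 1.6088×10^5 N.
Dynamic pressure q = 0.5 × 1.007 × 152² = 11630 Pa.
CL = 2W/(ρv²S) = 2×1.6088×10^5/(1.007×152²×66.9) = 0.2067.
CD = 0.0187 + 0.0538 × 0.2067² = 0.021.
D = q·S·CD = 11630 × 66.9 × 0.021 = 16340 N

D = 16300 N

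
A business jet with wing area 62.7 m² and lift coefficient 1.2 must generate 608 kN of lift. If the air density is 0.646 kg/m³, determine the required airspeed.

L = ½ρv²S·CL ⇒ v = √(2L/(ρ·S·CL))
v = √(2 × 6.08×10^5 / (0.646 × 62.7 × 1.2)) = √25020 = 158 m/s

v = 158 m/s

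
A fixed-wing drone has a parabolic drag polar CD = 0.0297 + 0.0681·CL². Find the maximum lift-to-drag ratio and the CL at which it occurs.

For CD = CD0 + K·CL², (L/D)max occurs at CL* = √(CD0/K) and equals 1/(2√(K·CD0)).
(L/D)max = 1/(2√(0.0681 × 0.0297)) = 1/(2 × 0.04497) = 11.1
CL* = √(0.0297/0.0681) = 0.66

(L/D)max = 11.1, at CL = 0.66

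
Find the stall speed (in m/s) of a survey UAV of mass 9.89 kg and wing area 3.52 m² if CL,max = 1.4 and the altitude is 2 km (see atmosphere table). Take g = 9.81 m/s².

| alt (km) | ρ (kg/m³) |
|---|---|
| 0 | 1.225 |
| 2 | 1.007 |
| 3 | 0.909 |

At 2 km, from the table: ρ = 1.007 kg/m³.
At stall, lift equals weight: L = W = m·g = 9.89 × 9.81 = 97.02 N.
V_stall = √(2W/(ρ·S·CL,max)) = √(2 × 97.02 / (1.007 × 3.52 × 1.4))
V_stall = √39.1 = 6.25 m/s

V_stall = 6.25 m/s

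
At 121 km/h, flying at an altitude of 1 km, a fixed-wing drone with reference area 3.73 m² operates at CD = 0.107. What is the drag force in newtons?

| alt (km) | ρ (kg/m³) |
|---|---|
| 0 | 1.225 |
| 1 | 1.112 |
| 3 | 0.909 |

D = 251 N

At 1 km, from the table: ρ = 1.112 kg/m³.
Convert speed: v = 121 km/h ÷ 3.6 = 33.61 m/s.
Dynamic pressure q = ½ρv² = ½ × 1.112 × 33.61² = 628.1 Pa.
D = q·S·CD = 628.1 × 3.73 × 0.107 = 251 N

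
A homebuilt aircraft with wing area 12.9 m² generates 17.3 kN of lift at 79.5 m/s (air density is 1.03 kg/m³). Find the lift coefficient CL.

From L = ½ρv²S·CL, rearranging gives CL = 2L/(ρv²S).
CL = 2 × 17300 / (1.03 × 79.5² × 12.9) = 0.412

CL = 0.412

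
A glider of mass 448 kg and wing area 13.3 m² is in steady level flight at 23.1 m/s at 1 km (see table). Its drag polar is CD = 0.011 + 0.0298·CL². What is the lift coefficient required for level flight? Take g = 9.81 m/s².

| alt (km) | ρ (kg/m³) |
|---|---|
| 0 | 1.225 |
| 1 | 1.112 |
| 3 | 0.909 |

At 1 km, from the table: ρ = 1.112 kg/m³.
In steady level flight, lift balances weight: W = mg = 448 × 9.81 = 4394.9 N.
q = ½ρv² = ½ × 1.112 × 23.1² = 296.7 Pa.
CL = 2W/(ρv²S) = 2×4394.9/(1.112×23.1²×13.3) = 1.114.

CL = 1.11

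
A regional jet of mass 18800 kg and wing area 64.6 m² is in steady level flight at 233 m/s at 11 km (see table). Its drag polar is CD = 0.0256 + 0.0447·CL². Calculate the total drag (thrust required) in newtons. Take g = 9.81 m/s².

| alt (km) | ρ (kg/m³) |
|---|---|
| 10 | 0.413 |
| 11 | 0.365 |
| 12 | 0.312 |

D = 18800 N

At 11 km, from the table: ρ = 0.365 kg/m³.
Weight W = mg = 18800 × 9.81 = 1.8443×10^5 N; in level flight L = W.
Dynamic pressure q = 0.5 × 0.365 × 233² = 9908 Pa.
Required CL = L/(qS) = 1.8443×10^5/(9908·64.6) = 0.2882.
CD = 0.0256 + 0.0447 × 0.2882² = 0.02931.
D = q·S·CD = 9908 × 64.6 × 0.02931 = 18760 N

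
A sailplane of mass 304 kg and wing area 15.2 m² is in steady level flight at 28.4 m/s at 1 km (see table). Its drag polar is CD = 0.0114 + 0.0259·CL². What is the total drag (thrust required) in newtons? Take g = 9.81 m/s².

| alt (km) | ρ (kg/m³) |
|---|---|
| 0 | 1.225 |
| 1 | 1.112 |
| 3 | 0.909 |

D = 112 N

At 1 km, from the table: ρ = 1.112 kg/m³.
Weight W = mg = 304 × 9.81 = 2982.2 N; in level flight L = W.
q = ½ρv² = ½ × 1.112 × 28.4² = 448.4 Pa.
CL = 2W/(ρv²S) = 2×2982.2/(1.112×28.4²×15.2) = 0.4375.
CD = 0.0114 + 0.0259 × 0.4375² = 0.01636.
D = q·S·CD = 448.4 × 15.2 × 0.01636 = 111.5 N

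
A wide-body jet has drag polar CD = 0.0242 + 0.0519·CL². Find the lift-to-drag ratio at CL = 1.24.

CD = 0.0242 + 0.0519 × 1.24² = 0.104
L/D = CL/CD = 1.24 / 0.104 = 11.9

L/D = 11.9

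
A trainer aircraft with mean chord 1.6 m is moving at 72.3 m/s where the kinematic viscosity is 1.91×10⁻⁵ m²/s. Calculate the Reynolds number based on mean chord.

Re = 6.06×10^6

Re = v·c/ν = 72.3 × 1.6 / (1.91×10⁻⁵) = 6.06×10^6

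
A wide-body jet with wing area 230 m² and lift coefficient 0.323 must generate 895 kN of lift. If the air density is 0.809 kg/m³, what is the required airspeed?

v = 173 m/s

L = ½ρv²S·CL ⇒ v = √(2L/(ρ·S·CL))
v = √(2 × 8.95×10^5 / (0.809 × 230 × 0.323)) = √29780 = 173 m/s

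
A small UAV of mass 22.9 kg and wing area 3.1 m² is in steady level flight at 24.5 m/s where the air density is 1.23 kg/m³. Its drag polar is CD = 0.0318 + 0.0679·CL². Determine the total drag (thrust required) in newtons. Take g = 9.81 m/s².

D = 39.4 N

Weight W = mg = 22.9 × 9.81 = 224.65 N; in level flight L = W.
Dynamic pressure q = 0.5 × 1.23 × 24.5² = 369.2 Pa.
Required CL = L/(qS) = 224.65/(369.2·3.1) = 0.1963.
CD = 0.0318 + 0.0679 × 0.1963² = 0.03442.
D = q·S·CD = 369.2 × 3.1 × 0.03442 = 39.39 N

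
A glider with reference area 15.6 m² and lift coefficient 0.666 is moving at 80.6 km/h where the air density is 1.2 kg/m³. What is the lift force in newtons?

Convert speed: v = 80.6 km/h ÷ 3.6 = 22.39 m/s.
L = ½ρv²S·CL = ½ × 1.2 × 22.39² × 15.6 × 0.666 = 3120 N

L = 3120 N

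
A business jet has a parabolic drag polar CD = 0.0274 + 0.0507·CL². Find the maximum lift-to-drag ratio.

For CD = CD0 + K·CL², (L/D)max occurs at CL* = √(CD0/K) and equals 1/(2√(K·CD0)).
(L/D)max = 1/(2√(0.0507 × 0.0274)) = 1/(2 × 0.03727) = 13.4

(L/D)max = 13.4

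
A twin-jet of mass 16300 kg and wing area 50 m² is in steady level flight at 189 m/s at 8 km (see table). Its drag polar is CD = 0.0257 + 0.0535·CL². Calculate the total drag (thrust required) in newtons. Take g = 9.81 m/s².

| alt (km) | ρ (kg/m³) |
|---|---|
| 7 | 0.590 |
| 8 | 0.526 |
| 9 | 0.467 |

At 8 km, from the table: ρ = 0.526 kg/m³.
Weight W = mg = 16300 × 9.81 = 1.599×10^5 N; in level flight L = W.
q = ½ρv² = ½ × 0.526 × 189² = 9395 Pa.
Required CL = L/(qS) = 1.599×10^5/(9395·50) = 0.3404.
CD = 0.0257 + 0.0535 × 0.3404² = 0.0319.
D = q·S·CD = 9395 × 50 × 0.0319 = 14980 N

D = 15000 N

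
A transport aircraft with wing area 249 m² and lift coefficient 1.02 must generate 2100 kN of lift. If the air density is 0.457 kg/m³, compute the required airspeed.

v = 190 m/s

L = ½ρv²S·CL ⇒ v = √(2L/(ρ·S·CL))
v = √(2 × 2.1×10^6 / (0.457 × 249 × 1.02)) = √36190 = 190 m/s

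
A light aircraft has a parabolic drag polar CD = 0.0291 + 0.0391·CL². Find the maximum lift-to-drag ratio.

(L/D)max = 14.8

For CD = CD0 + K·CL², (L/D)max occurs at CL* = √(CD0/K) and equals 1/(2√(K·CD0)).
(L/D)max = 1/(2√(0.0391 × 0.0291)) = 1/(2 × 0.03373) = 14.8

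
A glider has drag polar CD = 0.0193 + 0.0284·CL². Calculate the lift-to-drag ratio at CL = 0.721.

CD = 0.0193 + 0.0284 × 0.721² = 0.03406
L/D = CL/CD = 0.721 / 0.03406 = 21.2

L/D = 21.2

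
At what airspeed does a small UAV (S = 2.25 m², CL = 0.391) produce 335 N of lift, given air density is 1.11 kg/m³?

v = 26.2 m/s

L = ½ρv²S·CL ⇒ v = √(2L/(ρ·S·CL))
v = √(2 × 335 / (1.11 × 2.25 × 0.391)) = √686.1 = 26.2 m/s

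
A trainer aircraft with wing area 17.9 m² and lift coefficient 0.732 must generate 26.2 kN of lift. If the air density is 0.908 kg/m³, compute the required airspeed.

v = 66.4 m/s

L = ½ρv²S·CL ⇒ v = √(2L/(ρ·S·CL))
v = √(2 × 26200 / (0.908 × 17.9 × 0.732)) = √4404 = 66.4 m/s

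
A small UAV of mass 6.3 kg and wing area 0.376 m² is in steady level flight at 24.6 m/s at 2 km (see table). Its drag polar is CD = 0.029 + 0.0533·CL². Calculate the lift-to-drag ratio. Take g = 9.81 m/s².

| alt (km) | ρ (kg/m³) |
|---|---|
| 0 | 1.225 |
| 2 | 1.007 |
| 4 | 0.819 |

L/D = 12.1

At 2 km, from the table: ρ = 1.007 kg/m³.
In steady level flight, lift balances weight: W = mg = 6.3 × 9.81 = 61.803 N.
Dynamic pressure q = 0.5 × 1.007 × 24.6² = 304.7 Pa.
CL = W/(q·S) = 61.803 / (304.7 × 0.376) = 0.5395.
CD = 0.029 + 0.0533 × 0.5395² = 0.04451.
L/D = CL/CD = 0.5395 / 0.04451 = 12.1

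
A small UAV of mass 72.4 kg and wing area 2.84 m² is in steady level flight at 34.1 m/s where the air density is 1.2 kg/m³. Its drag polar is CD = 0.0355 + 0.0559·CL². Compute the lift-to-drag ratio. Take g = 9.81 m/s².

In steady level flight, lift balances weight: W = mg = 72.4 × 9.81 = 710.24 N.
q = ½ρv² = ½ × 1.2 × 34.1² = 697.7 Pa.
CL = 2W/(ρv²S) = 2×710.24/(1.2×34.1²×2.84) = 0.3585.
CD = 0.0355 + 0.0559 × 0.3585² = 0.04268.
L/D = CL/CD = 0.3585 / 0.04268 = 8.4

L/D = 8.4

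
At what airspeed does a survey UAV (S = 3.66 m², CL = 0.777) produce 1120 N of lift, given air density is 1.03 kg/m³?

v = 27.7 m/s

L = ½ρv²S·CL ⇒ v = √(2L/(ρ·S·CL))
v = √(2 × 1120 / (1.03 × 3.66 × 0.777)) = √764.7 = 27.7 m/s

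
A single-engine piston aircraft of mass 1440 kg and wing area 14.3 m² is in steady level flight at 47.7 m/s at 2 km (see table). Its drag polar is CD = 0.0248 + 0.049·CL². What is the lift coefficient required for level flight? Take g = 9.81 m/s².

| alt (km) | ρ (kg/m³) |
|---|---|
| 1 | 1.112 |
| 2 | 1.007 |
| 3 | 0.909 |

At 2 km, from the table: ρ = 1.007 kg/m³.
Weight W = mg = 1440 × 9.81 = 14126 N; in level flight L = W.
q = ½ρv² = ½ × 1.007 × 47.7² = 1146 Pa.
Required CL = L/(qS) = 14126/(1146·14.3) = 0.8623.

CL = 0.862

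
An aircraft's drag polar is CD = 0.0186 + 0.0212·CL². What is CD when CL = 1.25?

CD = 0.0186 + 0.0212 × 1.25² = 0.0186 + 0.03313 = 0.0517

CD = 0.0517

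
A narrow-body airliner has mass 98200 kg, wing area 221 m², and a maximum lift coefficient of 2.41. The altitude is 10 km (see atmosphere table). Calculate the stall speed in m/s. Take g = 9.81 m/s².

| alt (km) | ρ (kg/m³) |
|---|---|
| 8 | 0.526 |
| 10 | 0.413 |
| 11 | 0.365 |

At 10 km, from the table: ρ = 0.413 kg/m³.
Stall occurs when L = W at CL,max. W = mg = 98200 × 9.81 = 9.633×10^5 N.
V_stall = √(2W/(ρ·S·CL,max)) = √(2 × 9.633×10^5 / (0.413 × 221 × 2.41))
V_stall = √8759 = 93.6 m/s

V_stall = 93.6 m/s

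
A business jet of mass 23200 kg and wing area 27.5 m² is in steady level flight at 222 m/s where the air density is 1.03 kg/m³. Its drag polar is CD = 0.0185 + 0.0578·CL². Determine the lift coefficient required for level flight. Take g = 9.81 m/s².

CL = 0.326

Weight W = mg = 23200 × 9.81 = 2.2759×10^5 N; in level flight L = W.
Dynamic pressure q = 0.5 × 1.03 × 222² = 25380 Pa.
CL = 2W/(ρv²S) = 2×2.2759×10^5/(1.03×222²×27.5) = 0.3261.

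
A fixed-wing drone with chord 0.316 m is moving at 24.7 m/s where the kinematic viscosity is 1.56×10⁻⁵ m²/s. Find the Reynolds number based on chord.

Re = 5×10^5

Re = v·c/ν = 24.7 × 0.316 / (1.56×10⁻⁵) = 5×10^5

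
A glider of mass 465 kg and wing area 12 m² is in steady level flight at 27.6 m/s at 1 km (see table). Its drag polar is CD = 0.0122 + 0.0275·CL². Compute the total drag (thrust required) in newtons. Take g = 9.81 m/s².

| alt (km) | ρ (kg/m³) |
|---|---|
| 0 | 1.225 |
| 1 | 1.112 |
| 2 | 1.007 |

D = 175 N

At 1 km, from the table: ρ = 1.112 kg/m³.
Level flight ⇒ L = W = m·g = 465 × 9.81 = 4561.7 N.
Dynamic pressure q = 0.5 × 1.112 × 27.6² = 423.5 Pa.
Required CL = L/(qS) = 4561.7/(423.5·12) = 0.8975.
CD = 0.0122 + 0.0275 × 0.8975² = 0.03435.
D = q·S·CD = 423.5 × 12 × 0.03435 = 174.6 N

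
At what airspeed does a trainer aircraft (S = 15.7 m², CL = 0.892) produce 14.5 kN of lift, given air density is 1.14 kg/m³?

v = 42.6 m/s

L = ½ρv²S·CL ⇒ v = √(2L/(ρ·S·CL))
v = √(2 × 14500 / (1.14 × 15.7 × 0.892)) = √1816 = 42.6 m/s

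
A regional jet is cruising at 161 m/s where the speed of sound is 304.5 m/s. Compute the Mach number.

M = v/a = 161 / 304.5 = 0.529

M = 0.529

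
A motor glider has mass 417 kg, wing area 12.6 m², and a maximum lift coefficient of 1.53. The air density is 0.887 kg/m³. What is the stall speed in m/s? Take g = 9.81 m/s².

V_stall = 21.9 m/s

Weight W = mg = 417 × 9.81 = 4091 N.
V_stall = √(2W/(ρ·S·CL,max)) = √(2 × 4091 / (0.887 × 12.6 × 1.53))
V_stall = √478.5 = 21.9 m/s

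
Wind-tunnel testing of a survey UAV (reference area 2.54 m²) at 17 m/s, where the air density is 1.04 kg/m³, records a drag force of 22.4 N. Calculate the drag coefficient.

CD = 0.0587

From D = ½ρv²S·CD, rearranging gives CD = 2D/(ρv²S).
CD = 2 × 22.4 / (1.04 × 17² × 2.54) = 0.0587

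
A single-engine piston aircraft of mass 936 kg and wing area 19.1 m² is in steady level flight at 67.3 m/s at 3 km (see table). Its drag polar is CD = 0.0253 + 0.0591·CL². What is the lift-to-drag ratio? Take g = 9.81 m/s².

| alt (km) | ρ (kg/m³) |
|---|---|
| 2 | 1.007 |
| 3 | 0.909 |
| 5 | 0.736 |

At 3 km, from the table: ρ = 0.909 kg/m³.
Level flight ⇒ L = W = m·g = 936 × 9.81 = 9182.2 N.
Dynamic pressure q = 0.5 × 0.909 × 67.3² = 2059 Pa.
Required CL = L/(qS) = 9182.2/(2059·19.1) = 0.2335.
CD = 0.0253 + 0.0591 × 0.2335² = 0.02852.
L/D = CL/CD = 0.2335 / 0.02852 = 8.19

L/D = 8.19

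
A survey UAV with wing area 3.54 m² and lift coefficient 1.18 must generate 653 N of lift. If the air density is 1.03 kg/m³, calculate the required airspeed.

v = 17.4 m/s

L = ½ρv²S·CL ⇒ v = √(2L/(ρ·S·CL))
v = √(2 × 653 / (1.03 × 3.54 × 1.18)) = √303.5 = 17.4 m/s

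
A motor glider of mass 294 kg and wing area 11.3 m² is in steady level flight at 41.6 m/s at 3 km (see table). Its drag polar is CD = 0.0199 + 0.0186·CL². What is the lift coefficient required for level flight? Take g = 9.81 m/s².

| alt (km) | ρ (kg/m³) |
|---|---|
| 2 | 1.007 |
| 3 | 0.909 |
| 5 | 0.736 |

CL = 0.325

At 3 km, from the table: ρ = 0.909 kg/m³.
In steady level flight, lift balances weight: W = mg = 294 × 9.81 = 2884.1 N.
q = ½ρv² = ½ × 0.909 × 41.6² = 786.5 Pa.
Required CL = L/(qS) = 2884.1/(786.5·11.3) = 0.3245.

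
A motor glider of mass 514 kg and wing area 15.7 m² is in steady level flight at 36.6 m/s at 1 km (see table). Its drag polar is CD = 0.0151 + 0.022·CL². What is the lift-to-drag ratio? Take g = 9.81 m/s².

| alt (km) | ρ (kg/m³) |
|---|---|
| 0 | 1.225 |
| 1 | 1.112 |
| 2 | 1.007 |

L/D = 22.5

At 1 km, from the table: ρ = 1.112 kg/m³.
Weight W = mg = 514 × 9.81 = 5042.3 N; in level flight L = W.
q = ½ρv² = ½ × 1.112 × 36.6² = 744.8 Pa.
Required CL = L/(qS) = 5042.3/(744.8·15.7) = 0.4312.
CD = 0.0151 + 0.022 × 0.4312² = 0.01919.
L/D = CL/CD = 0.4312 / 0.01919 = 22.5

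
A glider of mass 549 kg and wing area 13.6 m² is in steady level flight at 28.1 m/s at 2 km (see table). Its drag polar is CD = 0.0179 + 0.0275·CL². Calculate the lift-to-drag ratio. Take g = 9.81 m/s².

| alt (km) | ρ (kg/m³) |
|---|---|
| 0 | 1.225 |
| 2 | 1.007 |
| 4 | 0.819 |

L/D = 22

At 2 km, from the table: ρ = 1.007 kg/m³.
In steady level flight, lift balances weight: W = mg = 549 × 9.81 = 5385.7 N.
Dynamic pressure q = 0.5 × 1.007 × 28.1² = 397.6 Pa.
CL = 2W/(ρv²S) = 2×5385.7/(1.007×28.1²×13.6) = 0.9961.
CD = 0.0179 + 0.0275 × 0.9961² = 0.04518.
L/D = CL/CD = 0.9961 / 0.04518 = 22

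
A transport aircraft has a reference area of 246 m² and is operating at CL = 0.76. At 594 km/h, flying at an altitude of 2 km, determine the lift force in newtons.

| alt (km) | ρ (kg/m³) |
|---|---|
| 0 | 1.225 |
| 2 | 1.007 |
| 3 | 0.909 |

L = 2.56×10^6 N

At 2 km, from the table: ρ = 1.007 kg/m³.
Convert speed: v = 594 km/h ÷ 3.6 = 165 m/s.
Dynamic pressure q = ½ρv² = ½ × 1.007 × 165² = 13710 Pa.
L = q·S·CL = 13710 × 246 × 0.76 = 2.56×10^6 N ≈ 2560 kN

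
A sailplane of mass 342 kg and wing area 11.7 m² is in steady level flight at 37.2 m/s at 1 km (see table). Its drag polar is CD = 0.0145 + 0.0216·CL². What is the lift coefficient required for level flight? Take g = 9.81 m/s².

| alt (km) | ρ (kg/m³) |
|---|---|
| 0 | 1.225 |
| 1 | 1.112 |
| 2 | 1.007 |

At 1 km, from the table: ρ = 1.112 kg/m³.
Level flight ⇒ L = W = m·g = 342 × 9.81 = 3355 N.
Dynamic pressure q = 0.5 × 1.112 × 37.2² = 769.4 Pa.
CL = 2W/(ρv²S) = 2×3355/(1.112×37.2²×11.7) = 0.3727.

CL = 0.373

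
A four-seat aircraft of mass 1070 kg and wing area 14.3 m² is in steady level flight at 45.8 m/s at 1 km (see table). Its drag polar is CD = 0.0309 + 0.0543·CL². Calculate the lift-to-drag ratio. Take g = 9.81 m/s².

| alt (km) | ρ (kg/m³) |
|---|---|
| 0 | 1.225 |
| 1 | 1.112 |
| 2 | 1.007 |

L/D = 12

At 1 km, from the table: ρ = 1.112 kg/m³.
Level flight ⇒ L = W = m·g = 1070 × 9.81 = 10497 N.
q = ½ρv² = ½ × 1.112 × 45.8² = 1166 Pa.
CL = 2W/(ρv²S) = 2×10497/(1.112×45.8²×14.3) = 0.6294.
CD = 0.0309 + 0.0543 × 0.6294² = 0.05241.
L/D = CL/CD = 0.6294 / 0.05241 = 12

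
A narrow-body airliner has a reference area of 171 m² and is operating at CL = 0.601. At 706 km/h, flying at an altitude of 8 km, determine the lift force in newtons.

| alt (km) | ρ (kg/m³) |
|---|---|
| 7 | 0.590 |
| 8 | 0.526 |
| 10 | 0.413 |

At 8 km, from the table: ρ = 0.526 kg/m³.
Convert speed: v = 706 km/h ÷ 3.6 = 196.1 m/s.
Dynamic pressure q = ½ρv² = ½ × 0.526 × 196.1² = 10110 Pa.
L = q·S·CL = 10110 × 171 × 0.601 = 1.04×10^6 N ≈ 1040 kN

L = 1.04×10^6 N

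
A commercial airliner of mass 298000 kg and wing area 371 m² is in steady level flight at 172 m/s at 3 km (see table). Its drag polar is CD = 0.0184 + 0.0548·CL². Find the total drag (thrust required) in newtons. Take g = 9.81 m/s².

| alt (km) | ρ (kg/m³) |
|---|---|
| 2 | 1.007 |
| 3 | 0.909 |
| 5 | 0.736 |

At 3 km, from the table: ρ = 0.909 kg/m³.
In steady level flight, lift balances weight: W = mg = 298000 × 9.81 = 2.9234×10^6 N.
q = ½ρv² = ½ × 0.909 × 172² = 13450 Pa.
CL = W/(q·S) = 2.9234×10^6 / (13450 × 371) = 0.586.
CD = 0.0184 + 0.0548 × 0.586² = 0.03722.
D = q·S·CD = 13450 × 371 × 0.03722 = 1.857×10^5 N

D = 1.86×10^5 N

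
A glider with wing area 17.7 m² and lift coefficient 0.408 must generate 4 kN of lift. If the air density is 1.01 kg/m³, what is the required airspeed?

v = 33.1 m/s

L = ½ρv²S·CL ⇒ v = √(2L/(ρ·S·CL))
v = √(2 × 4000 / (1.01 × 17.7 × 0.408)) = √1097 = 33.1 m/s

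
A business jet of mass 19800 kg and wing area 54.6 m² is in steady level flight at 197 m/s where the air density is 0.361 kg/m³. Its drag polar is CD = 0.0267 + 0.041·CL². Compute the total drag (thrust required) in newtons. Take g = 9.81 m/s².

D = 14300 N

Weight W = mg = 19800 × 9.81 = 1.9424×10^5 N; in level flight L = W.
Dynamic pressure q = 0.5 × 0.361 × 197² = 7005 Pa.
CL = 2W/(ρv²S) = 2×1.9424×10^5/(0.361×197²×54.6) = 0.5078.
CD = 0.0267 + 0.041 × 0.5078² = 0.03727.
D = q·S·CD = 7005 × 54.6 × 0.03727 = 14260 N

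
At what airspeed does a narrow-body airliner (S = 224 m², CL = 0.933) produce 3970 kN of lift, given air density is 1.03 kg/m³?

L = ½ρv²S·CL ⇒ v = √(2L/(ρ·S·CL))
v = √(2 × 3.97×10^6 / (1.03 × 224 × 0.933)) = √36890 = 192 m/s

v = 192 m/s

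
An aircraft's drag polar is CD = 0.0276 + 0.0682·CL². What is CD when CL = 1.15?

CD = 0.118

CD = 0.0276 + 0.0682 × 1.15² = 0.0276 + 0.09019 = 0.118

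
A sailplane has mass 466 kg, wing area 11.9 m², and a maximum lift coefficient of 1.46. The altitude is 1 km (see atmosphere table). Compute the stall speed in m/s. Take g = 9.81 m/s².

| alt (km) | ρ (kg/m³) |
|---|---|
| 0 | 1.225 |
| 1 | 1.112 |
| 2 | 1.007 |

V_stall = 21.8 m/s

At 1 km, from the table: ρ = 1.112 kg/m³.
At stall, lift equals weight: L = W = m·g = 466 × 9.81 = 4571 N.
V_stall = √(2W/(ρ·S·CL,max)) = √(2 × 4571 / (1.112 × 11.9 × 1.46))
V_stall = √473.2 = 21.8 m/s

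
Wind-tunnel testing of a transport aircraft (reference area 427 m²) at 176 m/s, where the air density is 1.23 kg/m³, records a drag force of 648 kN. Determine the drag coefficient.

CD = 0.0797

From D = ½ρv²S·CD, rearranging gives CD = 2D/(ρv²S).
CD = 2 × 6.48×10^5 / (1.23 × 176² × 427) = 0.0797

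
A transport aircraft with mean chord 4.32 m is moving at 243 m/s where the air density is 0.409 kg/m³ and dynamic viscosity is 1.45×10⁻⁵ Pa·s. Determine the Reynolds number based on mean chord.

Re = ρ·v·c/μ = 0.409 × 243 × 4.32 / (1.45×10⁻⁵) = 2.96×10^7

Re = 2.96×10^7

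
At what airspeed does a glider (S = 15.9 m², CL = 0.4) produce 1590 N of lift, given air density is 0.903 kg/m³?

v = 23.5 m/s

L = ½ρv²S·CL ⇒ v = √(2L/(ρ·S·CL))
v = √(2 × 1590 / (0.903 × 15.9 × 0.4)) = √553.7 = 23.5 m/s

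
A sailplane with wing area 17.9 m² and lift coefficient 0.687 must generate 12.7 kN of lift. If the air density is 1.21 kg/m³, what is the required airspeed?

L = ½ρv²S·CL ⇒ v = √(2L/(ρ·S·CL))
v = √(2 × 12700 / (1.21 × 17.9 × 0.687)) = √1707 = 41.3 m/s

v = 41.3 m/s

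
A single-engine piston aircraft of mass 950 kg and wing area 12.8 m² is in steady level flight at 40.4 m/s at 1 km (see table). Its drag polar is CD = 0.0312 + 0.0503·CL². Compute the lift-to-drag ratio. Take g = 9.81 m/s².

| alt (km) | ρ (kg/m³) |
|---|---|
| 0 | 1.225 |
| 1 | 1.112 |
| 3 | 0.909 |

L/D = 12.6

At 1 km, from the table: ρ = 1.112 kg/m³.
In steady level flight, lift balances weight: W = mg = 950 × 9.81 = 9319.5 N.
q = ½ρv² = ½ × 1.112 × 40.4² = 907.5 Pa.
Required CL = L/(qS) = 9319.5/(907.5·12.8) = 0.8023.
CD = 0.0312 + 0.0503 × 0.8023² = 0.06358.
L/D = CL/CD = 0.8023 / 0.06358 = 12.6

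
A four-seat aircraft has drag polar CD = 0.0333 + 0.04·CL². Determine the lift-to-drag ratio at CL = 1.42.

L/D = 12.5

CD = 0.0333 + 0.04 × 1.42² = 0.114
L/D = CL/CD = 1.42 / 0.114 = 12.5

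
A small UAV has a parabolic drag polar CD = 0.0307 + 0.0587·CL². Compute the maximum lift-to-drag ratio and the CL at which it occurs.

(L/D)max = 11.8, at CL = 0.723

For CD = CD0 + K·CL², (L/D)max occurs at CL* = √(CD0/K) and equals 1/(2√(K·CD0)).
(L/D)max = 1/(2√(0.0587 × 0.0307)) = 1/(2 × 0.04245) = 11.8
CL* = √(0.0307/0.0587) = 0.723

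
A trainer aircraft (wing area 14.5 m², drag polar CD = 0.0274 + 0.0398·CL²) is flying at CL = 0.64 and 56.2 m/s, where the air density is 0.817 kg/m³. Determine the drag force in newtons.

D = 818 N

CD = 0.0274 + 0.0398 × 0.64² = 0.0437
D = ½ρv²S·CD = ½ × 0.817 × 56.2² × 14.5 × 0.0437 = 818 N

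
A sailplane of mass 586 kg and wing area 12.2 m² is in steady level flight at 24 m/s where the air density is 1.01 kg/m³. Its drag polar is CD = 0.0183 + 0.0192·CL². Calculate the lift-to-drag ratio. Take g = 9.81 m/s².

L/D = 23.6

Level flight ⇒ L = W = m·g = 586 × 9.81 = 5748.7 N.
q = ½ρv² = ½ × 1.01 × 24² = 290.9 Pa.
CL = W/(q·S) = 5748.7 / (290.9 × 12.2) = 1.62.
CD = 0.0183 + 0.0192 × 1.62² = 0.06868.
L/D = CL/CD = 1.62 / 0.06868 = 23.6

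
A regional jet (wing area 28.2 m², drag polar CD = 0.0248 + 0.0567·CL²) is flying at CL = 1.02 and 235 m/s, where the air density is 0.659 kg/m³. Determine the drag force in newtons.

D = 43000 N

CD = 0.0248 + 0.0567 × 1.02² = 0.08379
D = ½ρv²S·CD = ½ × 0.659 × 235² × 28.2 × 0.08379 = 43000 N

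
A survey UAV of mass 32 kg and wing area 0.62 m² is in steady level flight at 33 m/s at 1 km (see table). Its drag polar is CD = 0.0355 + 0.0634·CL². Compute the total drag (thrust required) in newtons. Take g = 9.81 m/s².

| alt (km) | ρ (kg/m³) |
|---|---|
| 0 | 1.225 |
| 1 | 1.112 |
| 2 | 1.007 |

D = 30 N

At 1 km, from the table: ρ = 1.112 kg/m³.
Level flight ⇒ L = W = m·g = 32 × 9.81 = 313.92 N.
q = ½ρv² = ½ × 1.112 × 33² = 605.5 Pa.
CL = W/(q·S) = 313.92 / (605.5 × 0.62) = 0.8362.
CD = 0.0355 + 0.0634 × 0.8362² = 0.07983.
D = q·S·CD = 605.5 × 0.62 × 0.07983 = 29.97 N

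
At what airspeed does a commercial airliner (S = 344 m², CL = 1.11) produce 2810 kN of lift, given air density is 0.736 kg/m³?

v = 141 m/s

L = ½ρv²S·CL ⇒ v = √(2L/(ρ·S·CL))
v = √(2 × 2.81×10^6 / (0.736 × 344 × 1.11)) = √20000 = 141 m/s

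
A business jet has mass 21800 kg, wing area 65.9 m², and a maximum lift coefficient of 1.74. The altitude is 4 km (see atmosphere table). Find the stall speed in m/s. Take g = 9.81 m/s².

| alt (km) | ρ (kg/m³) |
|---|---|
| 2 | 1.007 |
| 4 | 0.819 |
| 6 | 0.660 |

At 4 km, from the table: ρ = 0.819 kg/m³.
Stall occurs when L = W at CL,max. W = mg = 21800 × 9.81 = 2.139×10^5 N.
V_stall = √(2W/(ρ·S·CL,max)) = √(2 × 2.139×10^5 / (0.819 × 65.9 × 1.74))
V_stall = √4554 = 67.5 m/s

V_stall = 67.5 m/s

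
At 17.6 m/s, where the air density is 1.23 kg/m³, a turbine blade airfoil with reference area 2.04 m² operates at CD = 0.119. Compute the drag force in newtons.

D = 46.2 N

D = ½ρv²S·CD = ½ × 1.23 × 17.6² × 2.04 × 0.119 = 46.2 N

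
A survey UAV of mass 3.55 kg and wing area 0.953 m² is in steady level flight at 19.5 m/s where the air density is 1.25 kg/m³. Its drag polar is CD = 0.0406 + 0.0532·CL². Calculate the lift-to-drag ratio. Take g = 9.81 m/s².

L/D = 3.67

Level flight ⇒ L = W = m·g = 3.55 × 9.81 = 34.825 N.
Dynamic pressure q = 0.5 × 1.25 × 19.5² = 237.7 Pa.
CL = W/(q·S) = 34.825 / (237.7 × 0.953) = 0.1538.
CD = 0.0406 + 0.0532 × 0.1538² = 0.04186.
L/D = CL/CD = 0.1538 / 0.04186 = 3.67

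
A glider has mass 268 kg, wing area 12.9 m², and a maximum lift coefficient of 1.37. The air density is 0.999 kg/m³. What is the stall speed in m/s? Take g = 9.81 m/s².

V_stall = 17.3 m/s

Stall occurs when L = W at CL,max. W = mg = 268 × 9.81 = 2629 N.
V_stall = √(2W/(ρ·S·CL,max)) = √(2 × 2629 / (0.999 × 12.9 × 1.37))
V_stall = √297.8 = 17.3 m/s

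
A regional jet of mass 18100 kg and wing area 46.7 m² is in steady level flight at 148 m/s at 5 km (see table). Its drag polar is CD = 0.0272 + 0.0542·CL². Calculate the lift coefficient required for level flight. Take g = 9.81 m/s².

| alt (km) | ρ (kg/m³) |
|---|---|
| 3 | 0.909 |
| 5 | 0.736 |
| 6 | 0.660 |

At 5 km, from the table: ρ = 0.736 kg/m³.
Level flight ⇒ L = W = m·g = 18100 × 9.81 = 1.7756×10^5 N.
q = ½ρv² = ½ × 0.736 × 148² = 8061 Pa.
CL = W/(q·S) = 1.7756×10^5 / (8061 × 46.7) = 0.4717.

CL = 0.472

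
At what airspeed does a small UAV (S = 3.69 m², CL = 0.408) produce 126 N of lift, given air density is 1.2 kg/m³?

v = 11.8 m/s

L = ½ρv²S·CL ⇒ v = √(2L/(ρ·S·CL))
v = √(2 × 126 / (1.2 × 3.69 × 0.408)) = √139.5 = 11.8 m/s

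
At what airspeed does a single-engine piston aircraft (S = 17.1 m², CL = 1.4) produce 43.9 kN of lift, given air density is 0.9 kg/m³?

v = 63.8 m/s

L = ½ρv²S·CL ⇒ v = √(2L/(ρ·S·CL))
v = √(2 × 43900 / (0.9 × 17.1 × 1.4)) = √4075 = 63.8 m/s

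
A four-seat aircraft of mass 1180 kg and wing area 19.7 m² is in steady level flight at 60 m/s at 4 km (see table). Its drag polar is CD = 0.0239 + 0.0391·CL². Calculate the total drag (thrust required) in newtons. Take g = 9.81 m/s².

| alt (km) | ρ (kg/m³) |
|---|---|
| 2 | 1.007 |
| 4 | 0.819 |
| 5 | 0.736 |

At 4 km, from the table: ρ = 0.819 kg/m³.
In steady level flight, lift balances weight: W = mg = 1180 × 9.81 = 11576 N.
q = ½ρv² = ½ × 0.819 × 60² = 1474 Pa.
CL = 2W/(ρv²S) = 2×11576/(0.819×60²×19.7) = 0.3986.
CD = 0.0239 + 0.0391 × 0.3986² = 0.03011.
D = q·S·CD = 1474 × 19.7 × 0.03011 = 874.5 N

D = 875 N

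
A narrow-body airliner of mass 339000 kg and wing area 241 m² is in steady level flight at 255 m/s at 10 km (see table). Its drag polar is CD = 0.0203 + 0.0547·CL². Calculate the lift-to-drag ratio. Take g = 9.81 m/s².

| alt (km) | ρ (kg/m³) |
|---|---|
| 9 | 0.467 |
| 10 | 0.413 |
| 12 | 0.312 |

L/D = 13.2

At 10 km, from the table: ρ = 0.413 kg/m³.
In steady level flight, lift balances weight: W = mg = 339000 × 9.81 = 3.3256×10^6 N.
Dynamic pressure q = 0.5 × 0.413 × 255² = 13430 Pa.
CL = W/(q·S) = 3.3256×10^6 / (13430 × 241) = 1.028.
CD = 0.0203 + 0.0547 × 1.028² = 0.07807.
L/D = CL/CD = 1.028 / 0.07807 = 13.2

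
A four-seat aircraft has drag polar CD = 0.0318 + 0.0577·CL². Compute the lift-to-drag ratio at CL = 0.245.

CD = 0.0318 + 0.0577 × 0.245² = 0.03526
L/D = CL/CD = 0.245 / 0.03526 = 6.95

L/D = 6.95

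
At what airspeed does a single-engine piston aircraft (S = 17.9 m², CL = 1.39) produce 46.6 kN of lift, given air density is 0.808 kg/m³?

L = ½ρv²S·CL ⇒ v = √(2L/(ρ·S·CL))
v = √(2 × 46600 / (0.808 × 17.9 × 1.39)) = √4636 = 68.1 m/s

v = 68.1 m/s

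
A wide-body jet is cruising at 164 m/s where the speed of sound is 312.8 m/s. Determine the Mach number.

M = 0.524

M = v/a = 164 / 312.8 = 0.524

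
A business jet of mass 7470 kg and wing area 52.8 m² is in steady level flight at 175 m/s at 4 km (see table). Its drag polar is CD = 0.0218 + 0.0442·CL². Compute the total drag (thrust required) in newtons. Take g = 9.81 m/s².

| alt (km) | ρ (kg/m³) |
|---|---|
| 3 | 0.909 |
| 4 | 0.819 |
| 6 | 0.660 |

At 4 km, from the table: ρ = 0.819 kg/m³.
Level flight ⇒ L = W = m·g = 7470 × 9.81 = 73281 N.
q = ½ρv² = ½ × 0.819 × 175² = 12540 Pa.
Required CL = L/(qS) = 73281/(12540·52.8) = 0.1107.
CD = 0.0218 + 0.0442 × 0.1107² = 0.02234.
D = q·S·CD = 12540 × 52.8 × 0.02234 = 14790 N

D = 14800 N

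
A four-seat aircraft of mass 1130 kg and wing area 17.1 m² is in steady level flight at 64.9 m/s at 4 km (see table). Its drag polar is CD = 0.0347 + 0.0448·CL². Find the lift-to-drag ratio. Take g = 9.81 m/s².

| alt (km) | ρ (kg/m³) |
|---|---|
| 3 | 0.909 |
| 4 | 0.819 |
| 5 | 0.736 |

L/D = 9.16

At 4 km, from the table: ρ = 0.819 kg/m³.
In steady level flight, lift balances weight: W = mg = 1130 × 9.81 = 11085 N.
q = ½ρv² = ½ × 0.819 × 64.9² = 1725 Pa.
Required CL = L/(qS) = 11085/(1725·17.1) = 0.3758.
CD = 0.0347 + 0.0448 × 0.3758² = 0.04103.
L/D = CL/CD = 0.3758 / 0.04103 = 9.16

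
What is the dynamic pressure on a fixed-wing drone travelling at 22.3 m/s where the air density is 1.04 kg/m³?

q = ½ρv² = ½ × 1.04 × 22.3² = 259 Pa

q = 259 Pa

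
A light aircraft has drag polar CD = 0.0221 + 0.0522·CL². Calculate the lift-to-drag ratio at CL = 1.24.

CD = 0.0221 + 0.0522 × 1.24² = 0.1024
L/D = CL/CD = 1.24 / 0.1024 = 12.1

L/D = 12.1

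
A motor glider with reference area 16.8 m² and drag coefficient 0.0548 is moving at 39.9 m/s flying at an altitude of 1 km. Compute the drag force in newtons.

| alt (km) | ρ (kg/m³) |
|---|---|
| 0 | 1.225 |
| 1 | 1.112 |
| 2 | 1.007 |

At 1 km, from the table: ρ = 1.112 kg/m³.
Dynamic pressure q = ½ρv² = ½ × 1.112 × 39.9² = 885.2 Pa.
D = q·S·CD = 885.2 × 16.8 × 0.0548 = 815 N

D = 815 N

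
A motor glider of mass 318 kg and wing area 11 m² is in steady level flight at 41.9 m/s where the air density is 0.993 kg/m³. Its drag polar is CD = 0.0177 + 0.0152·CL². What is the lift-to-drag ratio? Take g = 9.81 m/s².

L/D = 16.8

In steady level flight, lift balances weight: W = mg = 318 × 9.81 = 3119.6 N.
q = ½ρv² = ½ × 0.993 × 41.9² = 871.7 Pa.
CL = 2W/(ρv²S) = 2×3119.6/(0.993×41.9²×11) = 0.3254.
CD = 0.0177 + 0.0152 × 0.3254² = 0.01931.
L/D = CL/CD = 0.3254 / 0.01931 = 16.8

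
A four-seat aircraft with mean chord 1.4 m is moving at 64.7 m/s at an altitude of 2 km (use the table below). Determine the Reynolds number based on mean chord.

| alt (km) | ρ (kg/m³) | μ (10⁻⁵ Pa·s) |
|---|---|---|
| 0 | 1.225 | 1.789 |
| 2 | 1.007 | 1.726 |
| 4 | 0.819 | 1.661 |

At 2 km, from the table: ρ = 1.007 kg/m³, μ = 1.726×10⁻⁵ Pa·s.
Re = ρ·v·c/μ = 1.007 × 64.7 × 1.4 / (1.726×10⁻⁵) = 5.28×10^6

Re = 5.28×10^6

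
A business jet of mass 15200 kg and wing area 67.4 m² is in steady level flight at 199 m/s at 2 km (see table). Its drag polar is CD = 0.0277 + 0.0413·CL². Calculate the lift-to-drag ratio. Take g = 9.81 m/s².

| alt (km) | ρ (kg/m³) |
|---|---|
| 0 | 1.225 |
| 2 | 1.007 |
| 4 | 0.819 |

L/D = 3.93

At 2 km, from the table: ρ = 1.007 kg/m³.
Weight W = mg = 15200 × 9.81 = 1.4911×10^5 N; in level flight L = W.
Dynamic pressure q = 0.5 × 1.007 × 199² = 19940 Pa.
Required CL = L/(qS) = 1.4911×10^5/(19940·67.4) = 0.111.
CD = 0.0277 + 0.0413 × 0.111² = 0.02821.
L/D = CL/CD = 0.111 / 0.02821 = 3.93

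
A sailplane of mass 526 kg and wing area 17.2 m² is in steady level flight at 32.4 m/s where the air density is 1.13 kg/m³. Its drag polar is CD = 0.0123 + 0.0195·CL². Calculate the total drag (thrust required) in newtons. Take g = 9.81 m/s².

Weight W = mg = 526 × 9.81 = 5160.1 N; in level flight L = W.
q = ½ρv² = ½ × 1.13 × 32.4² = 593.1 Pa.
CL = W/(q·S) = 5160.1 / (593.1 × 17.2) = 0.5058.
CD = 0.0123 + 0.0195 × 0.5058² = 0.01729.
D = q·S·CD = 593.1 × 17.2 × 0.01729 = 176.4 N

D = 176 N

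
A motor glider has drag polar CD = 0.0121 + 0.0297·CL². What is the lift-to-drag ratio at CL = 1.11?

CD = 0.0121 + 0.0297 × 1.11² = 0.04869
L/D = CL/CD = 1.11 / 0.04869 = 22.8

L/D = 22.8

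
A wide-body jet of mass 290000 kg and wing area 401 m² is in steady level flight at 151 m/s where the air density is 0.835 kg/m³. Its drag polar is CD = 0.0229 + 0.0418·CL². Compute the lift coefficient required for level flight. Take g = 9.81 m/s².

Level flight ⇒ L = W = m·g = 290000 × 9.81 = 2.8449×10^6 N.
Dynamic pressure q = 0.5 × 0.835 × 151² = 9519 Pa.
CL = W/(q·S) = 2.8449×10^6 / (9519 × 401) = 0.7453.

CL = 0.745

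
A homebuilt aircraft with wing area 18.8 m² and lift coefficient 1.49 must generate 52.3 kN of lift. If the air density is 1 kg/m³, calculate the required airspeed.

v = 61.1 m/s

L = ½ρv²S·CL ⇒ v = √(2L/(ρ·S·CL))
v = √(2 × 52300 / (1 × 18.8 × 1.49)) = √3734 = 61.1 m/s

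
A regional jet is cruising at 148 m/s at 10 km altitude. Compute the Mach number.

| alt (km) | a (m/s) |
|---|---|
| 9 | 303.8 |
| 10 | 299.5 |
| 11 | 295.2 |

At 10 km, from the table: a = 299.5 m/s.
M = v/a = 148 / 299.5 = 0.494

M = 0.494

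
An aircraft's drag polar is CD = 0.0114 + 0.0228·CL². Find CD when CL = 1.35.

CD = 0.053

CD = 0.0114 + 0.0228 × 1.35² = 0.0114 + 0.04155 = 0.053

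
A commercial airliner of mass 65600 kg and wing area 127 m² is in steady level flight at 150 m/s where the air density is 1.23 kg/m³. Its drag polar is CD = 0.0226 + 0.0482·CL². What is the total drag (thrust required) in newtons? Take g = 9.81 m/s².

Weight W = mg = 65600 × 9.81 = 6.4354×10^5 N; in level flight L = W.
Dynamic pressure q = 0.5 × 1.23 × 150² = 13840 Pa.
Required CL = L/(qS) = 6.4354×10^5/(13840·127) = 0.3662.
CD = 0.0226 + 0.0482 × 0.3662² = 0.02906.
D = q·S·CD = 13840 × 127 × 0.02906 = 51080 N

D = 51100 N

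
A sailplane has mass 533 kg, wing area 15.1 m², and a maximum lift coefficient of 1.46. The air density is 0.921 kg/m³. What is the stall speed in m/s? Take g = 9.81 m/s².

V_stall = 22.7 m/s

At stall, lift equals weight: L = W = m·g = 533 × 9.81 = 5229 N.
From L = ½ρV²S·CL,max = W: V_stall = √(2W/(ρSCL,max)) = √(2·5229/(0.921·15.1·1.46))
V_stall = √515 = 22.7 m/s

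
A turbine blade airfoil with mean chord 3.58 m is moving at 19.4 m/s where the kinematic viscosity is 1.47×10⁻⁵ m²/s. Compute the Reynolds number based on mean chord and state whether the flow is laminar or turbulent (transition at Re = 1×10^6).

Re = v·c/ν = 19.4 × 3.58 / (1.47×10⁻⁵) = 4.72×10^6
Since 4.72×10^6 > 1×10^6, the flow is turbulent.

Re = 4.72×10^6 (turbulent)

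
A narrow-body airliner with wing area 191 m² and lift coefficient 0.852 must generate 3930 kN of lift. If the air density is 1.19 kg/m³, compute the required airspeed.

L = ½ρv²S·CL ⇒ v = √(2L/(ρ·S·CL))
v = √(2 × 3.93×10^6 / (1.19 × 191 × 0.852)) = √40590 = 201 m/s

v = 201 m/s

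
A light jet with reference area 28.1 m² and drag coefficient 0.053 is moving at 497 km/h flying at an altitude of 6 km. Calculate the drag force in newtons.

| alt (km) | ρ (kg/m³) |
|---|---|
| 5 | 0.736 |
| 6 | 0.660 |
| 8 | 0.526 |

D = 9370 N

At 6 km, from the table: ρ = 0.660 kg/m³.
Convert speed: v = 497 km/h ÷ 3.6 = 138.1 m/s.
D = ½ρv²S·CD = ½ × 0.66 × 138.1² × 28.1 × 0.053 = 9370 N ≈ 9.37 kN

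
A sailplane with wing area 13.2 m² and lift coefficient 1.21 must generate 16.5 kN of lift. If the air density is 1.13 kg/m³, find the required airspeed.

v = 42.8 m/s

L = ½ρv²S·CL ⇒ v = √(2L/(ρ·S·CL))
v = √(2 × 16500 / (1.13 × 13.2 × 1.21)) = √1828 = 42.8 m/s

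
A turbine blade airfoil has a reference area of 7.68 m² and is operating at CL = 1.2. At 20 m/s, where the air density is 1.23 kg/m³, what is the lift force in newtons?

L = 2270 N

L = ½ρv²S·CL = ½ × 1.23 × 20² × 7.68 × 1.2 = 2270 N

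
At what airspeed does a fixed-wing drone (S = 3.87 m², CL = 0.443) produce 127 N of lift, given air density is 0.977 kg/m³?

L = ½ρv²S·CL ⇒ v = √(2L/(ρ·S·CL))
v = √(2 × 127 / (0.977 × 3.87 × 0.443)) = √151.6 = 12.3 m/s

v = 12.3 m/s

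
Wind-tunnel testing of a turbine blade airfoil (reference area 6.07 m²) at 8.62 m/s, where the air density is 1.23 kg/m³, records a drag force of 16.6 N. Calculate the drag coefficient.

CD = 0.0598

From D = ½ρv²S·CD, rearranging gives CD = 2D/(ρv²S).
CD = 2 × 16.6 / (1.23 × 8.62² × 6.07) = 0.0598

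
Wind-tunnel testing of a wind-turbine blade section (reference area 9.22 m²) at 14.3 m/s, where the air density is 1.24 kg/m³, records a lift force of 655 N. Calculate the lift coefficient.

CL = 0.56

From L = ½ρv²S·CL, rearranging gives CL = 2L/(ρv²S).
CL = 2 × 655 / (1.24 × 14.3² × 9.22) = 0.56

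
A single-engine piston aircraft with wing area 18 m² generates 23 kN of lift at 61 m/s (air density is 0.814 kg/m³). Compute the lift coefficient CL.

From L = ½ρv²S·CL, rearranging gives CL = 2L/(ρv²S).
CL = 2 × 23000 / (0.814 × 61² × 18) = 0.844

CL = 0.844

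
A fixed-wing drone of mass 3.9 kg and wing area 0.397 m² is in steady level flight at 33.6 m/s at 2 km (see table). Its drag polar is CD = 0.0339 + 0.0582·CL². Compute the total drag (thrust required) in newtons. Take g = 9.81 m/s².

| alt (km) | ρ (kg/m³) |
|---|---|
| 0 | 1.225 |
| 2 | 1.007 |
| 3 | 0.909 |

D = 8.03 N

At 2 km, from the table: ρ = 1.007 kg/m³.
Level flight ⇒ L = W = m·g = 3.9 × 9.81 = 38.259 N.
Dynamic pressure q = 0.5 × 1.007 × 33.6² = 568.4 Pa.
Required CL = L/(qS) = 38.259/(568.4·0.397) = 0.1695.
CD = 0.0339 + 0.0582 × 0.1695² = 0.03557.
D = q·S·CD = 568.4 × 0.397 × 0.03557 = 8.028 N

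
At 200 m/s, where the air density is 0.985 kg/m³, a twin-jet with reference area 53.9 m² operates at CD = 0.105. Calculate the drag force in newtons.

D = 1.11×10^5 N

Dynamic pressure q = ½ρv² = ½ × 0.985 × 200² = 19700 Pa.
D = q·S·CD = 19700 × 53.9 × 0.105 = 1.11×10^5 N ≈ 111 kN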